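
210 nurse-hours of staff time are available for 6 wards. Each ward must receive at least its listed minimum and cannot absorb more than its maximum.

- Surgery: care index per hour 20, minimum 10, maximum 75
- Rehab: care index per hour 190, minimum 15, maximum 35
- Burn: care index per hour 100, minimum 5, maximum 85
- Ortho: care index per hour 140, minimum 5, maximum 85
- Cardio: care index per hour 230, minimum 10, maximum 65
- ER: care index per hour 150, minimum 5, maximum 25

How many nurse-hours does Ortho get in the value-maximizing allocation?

Meeting every minimum uses 10+15+5+5+10+5 = 50 nurse-hours, leaving 160.
Order the wards by care index per hour: Cardio 230 > Rehab 190 > ER 150 > Ortho 140 > Burn 100 > Surgery 20.
Cardio takes 55 more to reach its cap of 65 ; 105 left.
Rehab takes 20 more to reach its cap of 35 ; 85 left.
ER takes 20 more to reach its cap of 25 ; 65 left.
Ortho: +65 (room for 80) → 70. Pool exhausted.

70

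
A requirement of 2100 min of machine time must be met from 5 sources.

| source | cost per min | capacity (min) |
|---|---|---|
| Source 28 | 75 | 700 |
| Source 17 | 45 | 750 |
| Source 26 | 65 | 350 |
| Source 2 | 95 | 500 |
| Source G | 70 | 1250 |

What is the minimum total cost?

Cheapest first:
Take 750 from Source 17 at 45 — need 1350 more.
Source 26 at 65: take all 350 min — 1000 still needed.
Take 1000 from Source G at 70 to finish.
Source 28, Source 2: unused.
Cost = 750×45 + 350×65 + 1000×70 = 126500.

126500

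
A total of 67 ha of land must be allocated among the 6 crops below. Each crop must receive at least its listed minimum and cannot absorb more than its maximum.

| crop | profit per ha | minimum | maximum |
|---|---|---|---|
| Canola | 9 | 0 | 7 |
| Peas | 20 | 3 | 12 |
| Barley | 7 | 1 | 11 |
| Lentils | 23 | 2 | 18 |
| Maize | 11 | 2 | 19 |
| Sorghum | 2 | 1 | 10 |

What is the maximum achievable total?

Meeting every minimum uses 0+3+1+2+2+1 = 9 ha, leaving 58.
Highest profit per ha first: Lentils 23 > Peas 20 > Maize 11 > Canola 9 > Barley 7 > Sorghum 2.
Give Lentils 16 more to hit its cap of 18 — 42 left.
Peas: +9 to 12 (cap) — 33 left.
Maize: +17 to 19 (cap) — 16 left.
Canola: +7 to 7 (cap) — 9 left.
Barley: +9 (room for 10) → 10. Pool exhausted.
Total = 9×7 + 20×12 + 7×10 + 23×18 + 11×19 + 2×1 = 998.

998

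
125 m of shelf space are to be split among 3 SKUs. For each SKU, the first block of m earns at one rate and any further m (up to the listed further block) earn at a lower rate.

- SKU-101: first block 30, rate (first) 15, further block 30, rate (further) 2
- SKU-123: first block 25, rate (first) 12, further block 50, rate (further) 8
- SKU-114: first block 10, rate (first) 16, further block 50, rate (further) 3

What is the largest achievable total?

Order all 6 blocks by rate: SKU-114/T1 16 > SKU-101/T1 15 > SKU-123/T1 12 > SKU-123/T2 8 > SKU-114/T2 3 > SKU-101/T2 2.
SKU-114/T1 (16): +10 ; 115 left.
Fill SKU-101 T1 block (30 at 15) ; 85 left.
SKU-123 T1 at 12: fill all 25 ; 60 left.
SKU-123 T2 at 8: fill all 50 ; 10 left.
SKU-114/T2: +10 of 50 at 3; pool empty.
Total = 16×10 + 15×30 + 12×25 + 8×50 + 3×10 = 1340.

1340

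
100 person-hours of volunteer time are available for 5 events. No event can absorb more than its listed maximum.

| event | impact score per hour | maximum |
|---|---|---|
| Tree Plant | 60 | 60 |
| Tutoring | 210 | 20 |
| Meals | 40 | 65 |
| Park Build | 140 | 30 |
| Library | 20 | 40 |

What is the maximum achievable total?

11400

Order the events by impact score per hour: Tutoring 210 > Park Build 140 > Tree Plant 60 > Meals 40 > Library 20.
Tutoring: +20 to 20 (cap) ; 80 left.
Park Build: +30 to 30 (cap) ; 50 left.
Tree Plant: +50 (room for 60) → 50. Pool exhausted.
Total = 60×50 + 210×20 + 140×30 = 11400.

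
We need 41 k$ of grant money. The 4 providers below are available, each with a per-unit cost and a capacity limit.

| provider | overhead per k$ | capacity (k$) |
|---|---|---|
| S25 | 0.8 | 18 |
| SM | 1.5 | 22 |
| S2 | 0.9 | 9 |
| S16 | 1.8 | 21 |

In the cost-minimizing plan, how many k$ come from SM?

Use providers in increasing cost order.
S25 at 0.8: take all 18 k$ — 23 still needed.
Take 9 from S2 at 0.9 — need 14 more.
SM (1.5): take the remaining 14 — done.
S16: unused.

14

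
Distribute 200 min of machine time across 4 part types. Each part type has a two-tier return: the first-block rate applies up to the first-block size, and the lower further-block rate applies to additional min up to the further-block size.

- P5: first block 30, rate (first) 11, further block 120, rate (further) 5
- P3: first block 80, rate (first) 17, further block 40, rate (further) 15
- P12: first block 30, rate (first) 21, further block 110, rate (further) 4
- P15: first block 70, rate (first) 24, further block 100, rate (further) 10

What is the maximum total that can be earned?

3970

Treat each block as its own option and order by rate: P15/first 24 > P12/first 21 > P3/first 17 > P3/second 15 > P5/first 11 > P15/second 10 > P5/second 5 > P12/second 4.
P15/first (24): +70 → 130 left.
P12/first (21): +30 → 100 left.
P3/first (17): +80 → 20 left.
P3/second: +20 of 40 at 15; pool empty.
Total = 24×70 + 21×30 + 17×80 + 15×20 = 3970.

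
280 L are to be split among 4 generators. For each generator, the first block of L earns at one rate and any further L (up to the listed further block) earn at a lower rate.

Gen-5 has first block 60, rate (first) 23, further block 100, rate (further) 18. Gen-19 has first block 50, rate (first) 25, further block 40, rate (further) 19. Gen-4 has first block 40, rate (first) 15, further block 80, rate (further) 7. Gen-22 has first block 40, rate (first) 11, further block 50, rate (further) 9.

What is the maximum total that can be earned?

Rank every tier by rate: Gen-19/tier1 25 > Gen-5/tier1 23 > Gen-19/tier2 19 > Gen-5/tier2 18 > Gen-4/tier1 15 > Gen-22/tier1 11 > Gen-22/tier2 9 > Gen-4/tier2 7.
Gen-19 tier1 at 25: fill all 50 — 230 left.
Fill Gen-5 tier1 block (60 at 23) — 170 left.
Fill Gen-19 tier2 block (40 at 19) — 130 left.
Gen-5 tier2 at 18: fill all 100 — 30 left.
Gen-4 tier1 at 15: only 30 left, fill 30.
Total = 25×50 + 23×60 + 19×40 + 18×100 + 15×30 = 5640.

5640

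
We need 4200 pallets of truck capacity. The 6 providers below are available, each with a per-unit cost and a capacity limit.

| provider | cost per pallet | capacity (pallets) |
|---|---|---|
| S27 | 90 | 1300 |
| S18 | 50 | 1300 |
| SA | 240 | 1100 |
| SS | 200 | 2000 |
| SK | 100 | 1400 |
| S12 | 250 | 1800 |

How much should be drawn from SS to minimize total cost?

200

Fill from the cheapest provider first.
S18 at 50: take all 1300 pallets ; 2900 still needed.
Take 1300 from S27 at 90 ; need 1600 more.
Take 1400 from SK at 100 ; need 200 more.
SS at 200: take 200 of its 2000 ; requirement met.
SA, S12: unused.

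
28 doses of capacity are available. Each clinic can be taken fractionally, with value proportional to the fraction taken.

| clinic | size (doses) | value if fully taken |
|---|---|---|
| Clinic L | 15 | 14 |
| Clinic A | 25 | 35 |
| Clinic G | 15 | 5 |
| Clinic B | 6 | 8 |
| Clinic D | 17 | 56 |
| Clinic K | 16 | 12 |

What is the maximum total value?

71.4

Rank by value-to-size ratio: Clinic D 56/17≈3.29, Clinic A 35/25≈1.4, Clinic B 8/6≈1.33, Clinic L 14/15≈0.933, Clinic K 12/16≈0.75, Clinic G 5/15≈0.333.
All 17 doses of Clinic D fit (value 56) → 11 remain.
Fill the last 11 doses with part of Clinic A: 11/25 of it earns 15.4.
Total value = 71.4.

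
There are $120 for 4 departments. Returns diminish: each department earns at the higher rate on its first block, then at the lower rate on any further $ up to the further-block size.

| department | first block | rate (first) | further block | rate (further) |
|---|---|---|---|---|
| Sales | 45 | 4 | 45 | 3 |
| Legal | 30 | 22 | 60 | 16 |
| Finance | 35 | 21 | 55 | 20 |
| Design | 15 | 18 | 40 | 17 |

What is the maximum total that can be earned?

Treat each block as its own option and order by rate: Legal/tier1 22 > Finance/tier1 21 > Finance/tier2 20 > Design/tier1 18 > Design/tier2 17 > Legal/tier2 16 > Sales/tier1 4 > Sales/tier2 3.
Legal/tier1 (22): +30 ; 90 left.
Fill Finance tier1 block (35 at 21) ; 55 left.
Fill Finance tier2 block (55 at 20) ; 0 left.
Total = 22×30 + 21×35 + 20×55 = 2495.

2495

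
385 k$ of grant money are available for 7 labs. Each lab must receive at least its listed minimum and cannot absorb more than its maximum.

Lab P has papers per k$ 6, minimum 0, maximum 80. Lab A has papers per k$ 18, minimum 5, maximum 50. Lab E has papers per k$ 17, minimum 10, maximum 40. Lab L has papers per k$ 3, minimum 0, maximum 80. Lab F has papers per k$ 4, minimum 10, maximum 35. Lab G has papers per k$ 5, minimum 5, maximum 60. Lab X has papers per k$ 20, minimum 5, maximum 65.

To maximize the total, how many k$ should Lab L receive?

Meeting every minimum uses 0+5+10+0+10+5+5 = 35 k$, leaving 350.
Rank by papers per k$: Lab X 20 > Lab A 18 > Lab E 17 > Lab P 6 > Lab G 5 > Lab F 4 > Lab L 3.
Lab X: +60 to 65 (cap) ; 290 left.
Lab A: +45 to 50 (cap) ; 245 left.
Lab E: +30 to 40 (cap) ; 215 left.
Lab P takes 80 more to reach its cap of 80 ; 135 left.
Lab G takes 55 more to reach its cap of 60 ; 80 left.
Lab F: +25 to 35 (cap) ; 55 left.
Lab L: +55 (room for 80) → 55. Pool exhausted.

55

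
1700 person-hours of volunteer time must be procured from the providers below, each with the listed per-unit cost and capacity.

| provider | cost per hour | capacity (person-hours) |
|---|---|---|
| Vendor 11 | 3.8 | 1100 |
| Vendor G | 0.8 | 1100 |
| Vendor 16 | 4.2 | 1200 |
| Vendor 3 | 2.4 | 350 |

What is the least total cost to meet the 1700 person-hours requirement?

Use providers in increasing cost order.
Vendor G (0.8): use full 1100 — 600 person-hours to go.
Take 350 from Vendor 3 at 2.4 — need 250 more.
Take 250 from Vendor 11 at 3.8 to finish.
Vendor 16: unused.
Cost = 1100×0.8 + 350×2.4 + 250×3.8 = 2670.

2670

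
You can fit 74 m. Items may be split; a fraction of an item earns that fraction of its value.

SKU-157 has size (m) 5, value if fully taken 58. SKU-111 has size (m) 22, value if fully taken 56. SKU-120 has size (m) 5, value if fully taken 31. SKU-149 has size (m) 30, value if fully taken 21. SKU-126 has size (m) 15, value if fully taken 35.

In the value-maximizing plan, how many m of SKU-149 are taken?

Best value per unit of size first: SKU-157 58/5≈11.6, SKU-120 31/5≈6.2, SKU-111 56/22≈2.55, SKU-126 35/15≈2.33, SKU-149 21/30≈0.7.
SKU-157: take in full, 5 m for value 58 — 69 left.
SKU-120: take in full, 5 m for value 31 — 64 left.
Take all of SKU-111 (22 m, value 56) — 42 m left.
SKU-126: take in full, 15 m for value 35 — 27 left.
27 m left: a 27/30 share of SKU-149 gives 21×27/30 = 18.9.

27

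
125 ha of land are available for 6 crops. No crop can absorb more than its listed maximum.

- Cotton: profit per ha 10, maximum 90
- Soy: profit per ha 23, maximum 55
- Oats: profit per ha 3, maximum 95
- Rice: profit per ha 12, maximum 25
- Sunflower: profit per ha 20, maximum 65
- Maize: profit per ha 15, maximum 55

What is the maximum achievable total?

2640

Highest profit per ha first: Soy 23 > Sunflower 20 > Maize 15 > Rice 12 > Cotton 10 > Oats 3.
Soy takes 55 to reach its cap of 55 → 70 left.
Give Sunflower 65 to hit its cap of 65 → 5 left.
Maize has room for 55 but only 5 remain, so it gets 5.
Total = 23×55 + 20×65 + 15×5 = 2640.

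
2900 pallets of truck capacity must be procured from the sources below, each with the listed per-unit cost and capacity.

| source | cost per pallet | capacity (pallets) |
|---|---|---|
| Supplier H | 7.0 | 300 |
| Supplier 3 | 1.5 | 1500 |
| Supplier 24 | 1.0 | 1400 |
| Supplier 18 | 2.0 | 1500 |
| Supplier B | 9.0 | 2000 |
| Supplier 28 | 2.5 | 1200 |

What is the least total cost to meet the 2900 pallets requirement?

Fill from the cheapest source first.
Take 1400 from Supplier 24 at 1.0 — need 1500 more.
Supplier 3 (1.5): use full 1500 — 0 pallets to go.
Supplier 18, Supplier 28, Supplier H, Supplier B: unused.
Cost = 1400×1.0 + 1500×1.5 = 3650.

3650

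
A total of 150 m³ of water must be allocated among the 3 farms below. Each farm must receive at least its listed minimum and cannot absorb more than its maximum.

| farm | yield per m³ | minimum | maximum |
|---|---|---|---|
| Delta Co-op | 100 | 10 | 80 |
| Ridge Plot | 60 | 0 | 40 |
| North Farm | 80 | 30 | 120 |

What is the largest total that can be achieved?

13600

Meeting every minimum uses 10+0+30 = 40 m³, leaving 110.
Rank by yield per m³: Delta Co-op 100 > North Farm 80 > Ridge Plot 60.
Delta Co-op: +70 to 80 (cap) — 40 left.
North Farm has room for 90 more but only 40 remain, so it gets 70.
Total = 100×80 + 80×70 = 13600.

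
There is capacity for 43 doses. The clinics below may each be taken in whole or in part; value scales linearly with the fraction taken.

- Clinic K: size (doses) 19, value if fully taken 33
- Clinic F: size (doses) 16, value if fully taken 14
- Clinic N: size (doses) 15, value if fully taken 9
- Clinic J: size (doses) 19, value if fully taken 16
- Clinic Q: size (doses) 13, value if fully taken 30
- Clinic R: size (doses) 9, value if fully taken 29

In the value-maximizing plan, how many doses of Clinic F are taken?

2

Sort by value density: Clinic R 29/9≈3.22, Clinic Q 30/13≈2.31, Clinic K 33/19≈1.74, Clinic F 14/16≈0.875, Clinic J 16/19≈0.842, Clinic N 9/15≈0.6.
Clinic R: take in full, 9 doses for value 29 → 34 left.
All 13 doses of Clinic Q fit (value 30) → 21 remain.
Clinic K: take in full, 19 doses for value 33 → 2 left.
Fill the last 2 doses with part of Clinic F: 2/16 of it earns 1.75.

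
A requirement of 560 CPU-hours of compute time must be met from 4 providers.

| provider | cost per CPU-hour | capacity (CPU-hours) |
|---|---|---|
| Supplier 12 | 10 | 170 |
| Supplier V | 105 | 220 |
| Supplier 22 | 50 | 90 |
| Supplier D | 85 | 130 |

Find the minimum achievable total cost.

Use providers in increasing cost order.
Supplier 12 (10): use full 170 — 390 CPU-hours to go.
Take 90 from Supplier 22 at 50 — need 300 more.
Take 130 from Supplier D at 85 — need 170 more.
Take 170 from Supplier V at 105 to finish.
Cost = 170×10 + 90×50 + 130×85 + 170×105 = 35100.

35100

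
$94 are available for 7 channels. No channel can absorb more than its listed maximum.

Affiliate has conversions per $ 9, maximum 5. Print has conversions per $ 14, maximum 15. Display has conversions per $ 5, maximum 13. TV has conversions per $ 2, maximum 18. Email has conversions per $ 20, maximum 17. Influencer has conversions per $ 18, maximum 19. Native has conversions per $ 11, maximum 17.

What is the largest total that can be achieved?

Rank by conversions per $: Email 20 > Influencer 18 > Print 14 > Native 11 > Affiliate 9 > Display 5 > TV 2.
Email takes 17 to reach its cap of 17 — 77 left.
Give Influencer 19 to hit its cap of 19 — 58 left.
Give Print 15 to hit its cap of 15 — 43 left.
Native takes 17 to reach its cap of 17 — 26 left.
Give Affiliate 5 to hit its cap of 5 — 21 left.
Give Display 13 to hit its cap of 13 — 8 left.
Only 8 left; TV takes them to reach 8.
Total = 9×5 + 14×15 + 5×13 + 2×8 + 20×17 + 18×19 + 11×17 = 1205.

1205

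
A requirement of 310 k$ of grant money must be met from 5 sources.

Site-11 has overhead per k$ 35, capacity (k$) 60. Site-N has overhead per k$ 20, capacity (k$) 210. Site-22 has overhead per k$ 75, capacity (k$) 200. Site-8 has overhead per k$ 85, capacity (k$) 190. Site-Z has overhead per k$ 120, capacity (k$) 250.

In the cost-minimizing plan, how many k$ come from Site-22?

Cheapest first:
Site-N at 20: take all 210 k$ ; 100 still needed.
Site-11 at 35: take all 60 k$ ; 40 still needed.
Site-22 at 75: take 40 of its 200 ; requirement met.
Site-8, Site-Z: unused.

40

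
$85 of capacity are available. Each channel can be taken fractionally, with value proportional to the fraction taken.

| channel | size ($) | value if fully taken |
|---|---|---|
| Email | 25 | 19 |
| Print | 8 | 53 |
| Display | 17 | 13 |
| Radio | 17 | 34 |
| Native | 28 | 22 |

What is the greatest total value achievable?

Best value per unit of size first: Print 53/8≈6.62, Radio 34/17≈2, Native 22/28≈0.786, Display 13/17≈0.765, Email 19/25≈0.76.
All 8 $ of Print fit (value 53) ; 77 remain.
Take all of Radio (17 $, value 34) ; 60 $ left.
Take all of Native (28 $, value 22) ; 32 $ left.
Take all of Display (17 $, value 13) ; 15 $ left.
Only 15 $ remain; take 15/25 of Email for value 19×15/25 = 11.4.
Total value = 133.4.

133.4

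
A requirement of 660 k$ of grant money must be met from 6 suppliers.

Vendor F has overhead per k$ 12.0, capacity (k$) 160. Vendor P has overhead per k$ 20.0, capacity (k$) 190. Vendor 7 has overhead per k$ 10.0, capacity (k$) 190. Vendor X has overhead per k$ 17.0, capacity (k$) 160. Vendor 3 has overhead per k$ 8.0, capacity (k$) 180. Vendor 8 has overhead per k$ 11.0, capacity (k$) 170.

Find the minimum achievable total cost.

Use suppliers in increasing cost order.
Vendor 3 (8.0): use full 180 — 480 k$ to go.
Vendor 7 at 10.0: take all 190 k$ — 290 still needed.
Vendor 8 at 11.0: take all 170 k$ — 120 still needed.
Take 120 from Vendor F at 12.0 to finish.
Vendor X, Vendor P: unused.
Cost = 180×8.0 + 190×10.0 + 170×11.0 + 120×12.0 = 6650.

6650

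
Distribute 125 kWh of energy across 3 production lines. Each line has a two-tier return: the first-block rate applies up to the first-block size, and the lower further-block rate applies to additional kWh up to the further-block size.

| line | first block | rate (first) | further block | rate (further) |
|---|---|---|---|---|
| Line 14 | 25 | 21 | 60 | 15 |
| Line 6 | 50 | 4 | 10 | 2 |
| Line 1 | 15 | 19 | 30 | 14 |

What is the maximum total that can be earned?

Treat each block as its own option and order by rate: Line 14/first 21 > Line 1/first 19 > Line 14/second 15 > Line 1/second 14 > Line 6/first 4 > Line 6/second 2.
Fill Line 14 first block (25 at 21) → 100 left.
Line 1/first (19): +15 → 85 left.
Line 14/second (15): +60 → 25 left.
Line 1/second: +25 of 30 at 14; pool empty.
Total = 21×25 + 19×15 + 15×60 + 14×25 = 2060.

2060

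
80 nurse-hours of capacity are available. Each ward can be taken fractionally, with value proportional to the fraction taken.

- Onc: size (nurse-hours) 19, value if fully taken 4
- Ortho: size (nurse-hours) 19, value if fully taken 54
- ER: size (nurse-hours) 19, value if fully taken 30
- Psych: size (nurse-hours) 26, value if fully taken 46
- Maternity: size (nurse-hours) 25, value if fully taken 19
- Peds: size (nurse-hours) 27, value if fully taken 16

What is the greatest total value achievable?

142.16

Sort by value density: Ortho 54/19≈2.84, Psych 46/26≈1.77, ER 30/19≈1.58, Maternity 19/25≈0.76, Peds 16/27≈0.593, Onc 4/19≈0.211.
All 19 nurse-hours of Ortho fit (value 54) ; 61 remain.
Take all of Psych (26 nurse-hours, value 46) ; 35 nurse-hours left.
Take all of ER (19 nurse-hours, value 30) ; 16 nurse-hours left.
16 nurse-hours left: a 16/25 share of Maternity gives 19×16/25 = 12.16.
Total value = 142.16.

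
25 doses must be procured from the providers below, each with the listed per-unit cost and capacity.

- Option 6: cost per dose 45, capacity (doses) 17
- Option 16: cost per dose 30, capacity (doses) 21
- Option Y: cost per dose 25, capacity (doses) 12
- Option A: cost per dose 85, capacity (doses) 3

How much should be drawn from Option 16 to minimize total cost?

13

Fill from the cheapest provider first.
Take 12 from Option Y at 25 — need 13 more.
Take 13 from Option 16 at 30 to finish.
Option 6, Option A: unused.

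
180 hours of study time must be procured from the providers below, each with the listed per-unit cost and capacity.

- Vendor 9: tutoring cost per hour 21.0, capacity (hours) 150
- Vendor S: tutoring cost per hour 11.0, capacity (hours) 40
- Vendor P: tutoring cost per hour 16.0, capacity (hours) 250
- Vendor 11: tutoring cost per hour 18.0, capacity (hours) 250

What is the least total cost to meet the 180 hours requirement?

Use providers in increasing cost order.
Take 40 from Vendor S at 11.0 → need 140 more.
Vendor P (16.0): take the remaining 140 → done.
Vendor 11, Vendor 9: unused.
Cost = 40×11.0 + 140×16.0 = 2680.

2680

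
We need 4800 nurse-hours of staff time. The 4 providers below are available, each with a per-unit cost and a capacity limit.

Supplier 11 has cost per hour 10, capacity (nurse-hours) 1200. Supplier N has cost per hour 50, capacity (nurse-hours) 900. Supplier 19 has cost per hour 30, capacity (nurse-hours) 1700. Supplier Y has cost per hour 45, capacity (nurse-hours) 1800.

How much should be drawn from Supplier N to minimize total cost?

Fill from the cheapest provider first.
Supplier 11 at 10: take all 1200 nurse-hours — 3600 still needed.
Supplier 19 at 30: take all 1700 nurse-hours — 1900 still needed.
Supplier Y (45): use full 1800 — 100 nurse-hours to go.
Take 100 from Supplier N at 50 to finish.

100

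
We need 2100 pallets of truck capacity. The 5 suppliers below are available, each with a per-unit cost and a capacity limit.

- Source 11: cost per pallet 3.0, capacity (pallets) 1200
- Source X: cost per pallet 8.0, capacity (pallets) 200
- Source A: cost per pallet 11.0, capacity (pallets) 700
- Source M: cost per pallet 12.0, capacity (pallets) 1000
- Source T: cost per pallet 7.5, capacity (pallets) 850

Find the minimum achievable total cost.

Use suppliers in increasing cost order.
Take 1200 from Source 11 at 3.0 ; need 900 more.
Take 850 from Source T at 7.5 ; need 50 more.
Source X (8.0): take the remaining 50 ; done.
Source A, Source M: unused.
Cost = 1200×3.0 + 850×7.5 + 50×8.0 = 10375.

10375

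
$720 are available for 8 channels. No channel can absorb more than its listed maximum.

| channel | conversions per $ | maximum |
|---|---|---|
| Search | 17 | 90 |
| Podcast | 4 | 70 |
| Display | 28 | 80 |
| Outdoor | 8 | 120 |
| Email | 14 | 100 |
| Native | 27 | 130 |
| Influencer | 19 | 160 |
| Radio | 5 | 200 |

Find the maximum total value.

12880

Order the channels by conversions per $: Display 28 > Native 27 > Influencer 19 > Search 17 > Email 14 > Outdoor 8 > Radio 5 > Podcast 4.
Give Display 80 to hit its cap of 80 ; 640 left.
Native: +130 to 130 (cap) ; 510 left.
Give Influencer 160 to hit its cap of 160 ; 350 left.
Search takes 90 to reach its cap of 90 ; 260 left.
Give Email 100 to hit its cap of 100 ; 160 left.
Give Outdoor 120 to hit its cap of 120 ; 40 left.
Radio: +40 (room for 200) → 40. Pool exhausted.
Total = 17×90 + 28×80 + 8×120 + 14×100 + 27×130 + 19×160 + 5×40 = 12880.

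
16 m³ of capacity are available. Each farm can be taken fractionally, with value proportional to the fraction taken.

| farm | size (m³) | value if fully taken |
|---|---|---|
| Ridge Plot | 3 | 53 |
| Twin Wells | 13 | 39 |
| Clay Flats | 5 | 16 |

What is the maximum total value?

Best value per unit of size first: Ridge Plot 53/3≈17.7, Clay Flats 16/5≈3.2, Twin Wells 39/13≈3.
All 3 m³ of Ridge Plot fit (value 53) → 13 remain.
Take all of Clay Flats (5 m³, value 16) → 8 m³ left.
Fill the last 8 m³ with part of Twin Wells: 8/13 of it earns 24.
Total value = 93.

93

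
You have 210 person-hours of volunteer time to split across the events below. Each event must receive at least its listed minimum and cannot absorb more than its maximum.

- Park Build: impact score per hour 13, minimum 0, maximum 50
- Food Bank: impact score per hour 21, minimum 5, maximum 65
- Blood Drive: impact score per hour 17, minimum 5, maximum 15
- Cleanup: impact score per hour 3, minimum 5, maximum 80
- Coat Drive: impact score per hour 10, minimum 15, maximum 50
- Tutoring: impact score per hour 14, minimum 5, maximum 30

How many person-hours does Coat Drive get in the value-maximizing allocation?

Meeting every minimum uses 0+5+5+5+15+5 = 35 person-hours, leaving 175.
Order the events by impact score per hour: Food Bank 21 > Blood Drive 17 > Tutoring 14 > Park Build 13 > Coat Drive 10 > Cleanup 3.
Food Bank: +60 to 65 (cap) ; 115 left.
Blood Drive takes 10 more to reach its cap of 15 ; 105 left.
Tutoring takes 25 more to reach its cap of 30 ; 80 left.
Park Build: +50 to 50 (cap) ; 30 left.
Only 30 left; Coat Drive takes them to reach 45.

45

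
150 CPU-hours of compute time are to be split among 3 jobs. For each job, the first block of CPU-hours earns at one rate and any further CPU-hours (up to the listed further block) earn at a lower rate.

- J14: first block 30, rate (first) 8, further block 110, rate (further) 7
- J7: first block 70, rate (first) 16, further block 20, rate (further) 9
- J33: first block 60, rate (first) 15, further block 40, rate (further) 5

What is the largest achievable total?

2200

Rank every tier by rate: J7/T1 16 > J33/T1 15 > J7/T2 9 > J14/T1 8 > J14/T2 7 > J33/T2 5.
J7 T1 at 16: fill all 70 ; 80 left.
J33 T1 at 15: fill all 60 ; 20 left.
J7 T2 at 9: fill all 20 ; 0 left.
Total = 16×70 + 15×60 + 9×20 = 2200.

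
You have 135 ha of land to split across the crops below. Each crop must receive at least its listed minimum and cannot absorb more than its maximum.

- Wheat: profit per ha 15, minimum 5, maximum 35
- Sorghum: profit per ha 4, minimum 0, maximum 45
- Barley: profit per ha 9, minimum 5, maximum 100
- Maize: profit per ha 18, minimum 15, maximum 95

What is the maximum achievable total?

2280

Meeting every minimum uses 5+0+5+15 = 25 ha, leaving 110.
Rank by profit per ha: Maize 18 > Wheat 15 > Barley 9 > Sorghum 4.
Maize: +80 to 95 (cap) → 30 left.
Wheat: +30 to 35 (cap) → 0 left.
Total = 15×35 + 9×5 + 18×95 = 2280.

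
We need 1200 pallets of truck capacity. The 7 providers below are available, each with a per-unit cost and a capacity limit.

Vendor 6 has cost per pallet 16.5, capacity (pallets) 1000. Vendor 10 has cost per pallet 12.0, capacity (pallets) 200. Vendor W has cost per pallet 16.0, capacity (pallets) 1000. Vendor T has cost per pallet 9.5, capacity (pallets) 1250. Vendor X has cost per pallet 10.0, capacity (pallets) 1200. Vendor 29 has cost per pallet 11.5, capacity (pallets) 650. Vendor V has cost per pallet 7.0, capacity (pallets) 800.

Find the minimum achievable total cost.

Use providers in increasing cost order.
Vendor V (7.0): use full 800 — 400 pallets to go.
Vendor T at 9.5: take 400 of its 1250 — requirement met.
Vendor X, Vendor 29, Vendor 10, Vendor W, Vendor 6: unused.
Cost = 800×7.0 + 400×9.5 = 9400.

9400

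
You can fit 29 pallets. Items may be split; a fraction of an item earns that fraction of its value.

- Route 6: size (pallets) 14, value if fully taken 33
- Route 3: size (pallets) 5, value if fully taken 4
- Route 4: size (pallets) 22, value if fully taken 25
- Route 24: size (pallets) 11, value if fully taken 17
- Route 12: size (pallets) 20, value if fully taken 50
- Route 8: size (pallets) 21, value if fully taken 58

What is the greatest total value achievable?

78

Sort by value density: Route 8 58/21≈2.76, Route 12 50/20≈2.5, Route 6 33/14≈2.36, Route 24 17/11≈1.55, Route 4 25/22≈1.14, Route 3 4/5≈0.8.
Take all of Route 8 (21 pallets, value 58) — 8 pallets left.
8 pallets left: a 8/20 share of Route 12 gives 50×8/20 = 20.
Total value = 78.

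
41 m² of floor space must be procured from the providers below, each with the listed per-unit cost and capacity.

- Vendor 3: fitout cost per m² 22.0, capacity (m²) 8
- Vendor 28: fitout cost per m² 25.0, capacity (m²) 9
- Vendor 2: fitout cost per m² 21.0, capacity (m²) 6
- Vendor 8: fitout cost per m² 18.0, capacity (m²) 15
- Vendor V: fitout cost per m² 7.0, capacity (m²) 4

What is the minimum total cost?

Cheapest first:
Vendor V at 7.0: take all 4 m² ; 37 still needed.
Vendor 8 at 18.0: take all 15 m² ; 22 still needed.
Take 6 from Vendor 2 at 21.0 ; need 16 more.
Take 8 from Vendor 3 at 22.0 ; need 8 more.
Take 8 from Vendor 28 at 25.0 to finish.
Cost = 4×7.0 + 15×18.0 + 6×21.0 + 8×22.0 + 8×25.0 = 800.

800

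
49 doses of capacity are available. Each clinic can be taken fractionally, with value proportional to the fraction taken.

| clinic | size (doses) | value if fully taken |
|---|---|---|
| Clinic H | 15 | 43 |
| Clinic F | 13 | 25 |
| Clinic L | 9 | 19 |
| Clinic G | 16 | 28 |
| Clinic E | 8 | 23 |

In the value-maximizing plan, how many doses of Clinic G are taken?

Best value per unit of size first: Clinic E 23/8≈2.88, Clinic H 43/15≈2.87, Clinic L 19/9≈2.11, Clinic F 25/13≈1.92, Clinic G 28/16≈1.75.
Clinic E: take in full, 8 doses for value 23 ; 41 left.
All 15 doses of Clinic H fit (value 43) ; 26 remain.
Take all of Clinic L (9 doses, value 19) ; 17 doses left.
All 13 doses of Clinic F fit (value 25) ; 4 remain.
4 doses left: a 4/16 share of Clinic G gives 28×4/16 = 7.

4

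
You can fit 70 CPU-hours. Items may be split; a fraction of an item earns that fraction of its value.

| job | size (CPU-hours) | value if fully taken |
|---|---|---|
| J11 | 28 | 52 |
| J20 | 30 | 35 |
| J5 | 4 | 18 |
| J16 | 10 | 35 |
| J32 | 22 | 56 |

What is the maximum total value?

168

Sort by value density: J5 18/4≈4.5, J16 35/10≈3.5, J32 56/22≈2.55, J11 52/28≈1.86, J20 35/30≈1.17.
Take all of J5 (4 CPU-hours, value 18) → 66 CPU-hours left.
Take all of J16 (10 CPU-hours, value 35) → 56 CPU-hours left.
All 22 CPU-hours of J32 fit (value 56) → 34 remain.
Take all of J11 (28 CPU-hours, value 52) → 6 CPU-hours left.
Fill the last 6 CPU-hours with part of J20: 6/30 of it earns 7.
Total value = 168.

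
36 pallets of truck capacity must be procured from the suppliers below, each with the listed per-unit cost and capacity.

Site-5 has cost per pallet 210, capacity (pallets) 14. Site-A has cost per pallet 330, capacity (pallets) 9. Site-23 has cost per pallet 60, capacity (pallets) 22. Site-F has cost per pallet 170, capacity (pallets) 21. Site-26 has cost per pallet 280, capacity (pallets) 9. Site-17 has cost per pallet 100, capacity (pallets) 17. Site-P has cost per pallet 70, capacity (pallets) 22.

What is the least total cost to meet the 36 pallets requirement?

2300

Fill from the cheapest supplier first.
Site-23 at 60: take all 22 pallets — 14 still needed.
Take 14 from Site-P at 70 to finish.
Site-17, Site-F, Site-5, Site-26, Site-A: unused.
Cost = 22×60 + 14×70 = 2300.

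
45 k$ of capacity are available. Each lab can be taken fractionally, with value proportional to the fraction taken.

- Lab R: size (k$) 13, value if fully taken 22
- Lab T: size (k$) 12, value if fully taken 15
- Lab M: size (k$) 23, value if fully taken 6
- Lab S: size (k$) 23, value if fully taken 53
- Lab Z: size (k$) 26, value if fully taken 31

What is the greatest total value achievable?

Best value per unit of size first: Lab S 53/23≈2.3, Lab R 22/13≈1.69, Lab T 15/12≈1.25, Lab Z 31/26≈1.19, Lab M 6/23≈0.261.
Lab S: take in full, 23 k$ for value 53 ; 22 left.
Take all of Lab R (13 k$, value 22) ; 9 k$ left.
Fill the last 9 k$ with part of Lab T: 9/12 of it earns 11.25.
Total value = 86.25.

86.25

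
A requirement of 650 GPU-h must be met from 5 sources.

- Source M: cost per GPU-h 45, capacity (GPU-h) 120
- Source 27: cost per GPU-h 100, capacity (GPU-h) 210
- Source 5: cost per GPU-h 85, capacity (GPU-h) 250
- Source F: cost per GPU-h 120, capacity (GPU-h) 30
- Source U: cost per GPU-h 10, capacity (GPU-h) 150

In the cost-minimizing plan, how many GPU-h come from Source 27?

Cheapest first:
Source U (10): use full 150 — 500 GPU-h to go.
Take 120 from Source M at 45 — need 380 more.
Take 250 from Source 5 at 85 — need 130 more.
Source 27 at 100: take 130 of its 210 — requirement met.
Source F: unused.

130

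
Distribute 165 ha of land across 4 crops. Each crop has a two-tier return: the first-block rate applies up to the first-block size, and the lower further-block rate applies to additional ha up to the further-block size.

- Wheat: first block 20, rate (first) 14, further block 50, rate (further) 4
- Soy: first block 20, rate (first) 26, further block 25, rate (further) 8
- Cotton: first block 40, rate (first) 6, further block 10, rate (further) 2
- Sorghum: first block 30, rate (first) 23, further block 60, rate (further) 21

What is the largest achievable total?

Rank every tier by rate: Soy/first 26 > Sorghum/first 23 > Sorghum/second 21 > Wheat/first 14 > Soy/second 8 > Cotton/first 6 > Wheat/second 4 > Cotton/second 2.
Soy/first (26): +20 — 145 left.
Sorghum first at 23: fill all 30 — 115 left.
Fill Sorghum second block (60 at 21) — 55 left.
Wheat/first (14): +20 — 35 left.
Fill Soy second block (25 at 8) — 10 left.
10 remain; put them into Cotton first at 6.
Total = 26×20 + 23×30 + 21×60 + 14×20 + 8×25 + 6×10 = 3010.

3010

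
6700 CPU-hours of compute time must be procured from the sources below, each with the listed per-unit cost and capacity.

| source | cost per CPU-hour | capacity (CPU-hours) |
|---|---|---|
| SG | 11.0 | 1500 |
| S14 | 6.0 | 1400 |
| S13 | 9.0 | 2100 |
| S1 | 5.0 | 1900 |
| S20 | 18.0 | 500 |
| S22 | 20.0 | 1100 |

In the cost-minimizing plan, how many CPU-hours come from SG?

1300

Use sources in increasing cost order.
S1 (5.0): use full 1900 ; 4800 CPU-hours to go.
S14 at 6.0: take all 1400 CPU-hours ; 3400 still needed.
S13 (9.0): use full 2100 ; 1300 CPU-hours to go.
Take 1300 from SG at 11.0 to finish.
S20, S22: unused.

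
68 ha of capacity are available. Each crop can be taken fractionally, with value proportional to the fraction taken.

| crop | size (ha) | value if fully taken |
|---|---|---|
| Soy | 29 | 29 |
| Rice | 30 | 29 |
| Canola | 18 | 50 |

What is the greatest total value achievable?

Best value per unit of size first: Canola 50/18≈2.78, Soy 29/29≈1, Rice 29/30≈0.967.
Canola: take in full, 18 ha for value 50 ; 50 left.
Take all of Soy (29 ha, value 29) ; 21 ha left.
21 ha left: a 21/30 share of Rice gives 29×21/30 = 20.3.
Total value = 99.3.

99.3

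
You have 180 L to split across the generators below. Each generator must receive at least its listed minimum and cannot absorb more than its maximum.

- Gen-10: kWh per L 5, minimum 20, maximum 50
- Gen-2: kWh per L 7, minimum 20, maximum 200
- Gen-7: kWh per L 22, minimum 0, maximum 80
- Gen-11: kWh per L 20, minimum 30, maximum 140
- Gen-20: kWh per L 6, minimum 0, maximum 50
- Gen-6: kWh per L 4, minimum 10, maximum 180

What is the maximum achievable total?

3040

Meeting every minimum uses 20+20+0+30+0+10 = 80 L, leaving 100.
Order the generators by kWh per L: Gen-7 22 > Gen-11 20 > Gen-2 7 > Gen-20 6 > Gen-10 5 > Gen-6 4.
Give Gen-7 80 more to hit its cap of 80 ; 20 left.
Gen-11: +20 (room for 110) → 50. Pool exhausted.
Total = 5×20 + 7×20 + 22×80 + 20×50 + 4×10 = 3040.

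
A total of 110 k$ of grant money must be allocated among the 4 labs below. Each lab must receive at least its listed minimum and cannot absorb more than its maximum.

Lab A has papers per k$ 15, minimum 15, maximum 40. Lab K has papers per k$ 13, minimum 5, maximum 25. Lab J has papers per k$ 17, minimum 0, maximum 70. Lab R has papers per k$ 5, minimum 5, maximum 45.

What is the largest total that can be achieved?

1730

Meeting every minimum uses 15+5+0+5 = 25 k$, leaving 85.
Highest papers per k$ first: Lab J 17 > Lab A 15 > Lab K 13 > Lab R 5.
Lab J: +70 to 70 (cap) ; 15 left.
Lab A has room for 25 more but only 15 remain, so it gets 30.
Total = 15×30 + 13×5 + 17×70 + 5×5 = 1730.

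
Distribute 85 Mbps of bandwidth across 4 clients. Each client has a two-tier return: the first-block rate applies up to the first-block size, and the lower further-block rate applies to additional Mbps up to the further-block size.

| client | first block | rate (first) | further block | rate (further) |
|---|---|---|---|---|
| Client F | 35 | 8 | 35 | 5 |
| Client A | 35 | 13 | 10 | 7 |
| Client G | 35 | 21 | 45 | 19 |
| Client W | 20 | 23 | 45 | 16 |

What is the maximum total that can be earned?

1765

Rank every tier by rate: Client W/first 23 > Client G/first 21 > Client G/second 19 > Client W/second 16 > Client A/first 13 > Client F/first 8 > Client A/second 7 > Client F/second 5.
Fill Client W first block (20 at 23) ; 65 left.
Client G first at 21: fill all 35 ; 30 left.
30 remain; put them into Client G second at 19.
Total = 23×20 + 21×35 + 19×30 = 1765.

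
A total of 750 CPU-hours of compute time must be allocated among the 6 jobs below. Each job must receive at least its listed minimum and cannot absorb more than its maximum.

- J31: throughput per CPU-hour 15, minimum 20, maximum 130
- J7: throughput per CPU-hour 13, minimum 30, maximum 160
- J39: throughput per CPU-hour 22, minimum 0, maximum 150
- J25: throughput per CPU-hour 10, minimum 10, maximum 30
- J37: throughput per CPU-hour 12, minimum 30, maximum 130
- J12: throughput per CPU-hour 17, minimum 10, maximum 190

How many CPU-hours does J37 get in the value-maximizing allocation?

Meeting every minimum uses 20+30+0+10+30+10 = 100 CPU-hours, leaving 650.
Rank by throughput per CPU-hour: J39 22 > J12 17 > J31 15 > J7 13 > J37 12 > J25 10.
J39 takes 150 more to reach its cap of 150 ; 500 left.
Give J12 180 more to hit its cap of 190 ; 320 left.
J31 takes 110 more to reach its cap of 130 ; 210 left.
Give J7 130 more to hit its cap of 160 ; 80 left.
Only 80 left; J37 takes them to reach 110.

110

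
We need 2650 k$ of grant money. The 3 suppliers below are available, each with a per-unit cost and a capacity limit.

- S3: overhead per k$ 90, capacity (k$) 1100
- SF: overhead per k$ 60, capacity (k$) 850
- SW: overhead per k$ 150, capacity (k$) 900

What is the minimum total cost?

Use suppliers in increasing cost order.
SF (60): use full 850 ; 1800 k$ to go.
Take 1100 from S3 at 90 ; need 700 more.
Take 700 from SW at 150 to finish.
Cost = 850×60 + 1100×90 + 700×150 = 255000.

255000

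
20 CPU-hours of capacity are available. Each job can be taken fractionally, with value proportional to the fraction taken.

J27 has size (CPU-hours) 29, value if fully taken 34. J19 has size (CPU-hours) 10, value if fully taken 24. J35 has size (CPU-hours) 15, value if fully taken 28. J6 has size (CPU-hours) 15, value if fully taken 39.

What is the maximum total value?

51

Sort by value density: J6 39/15≈2.6, J19 24/10≈2.4, J35 28/15≈1.87, J27 34/29≈1.17.
Take all of J6 (15 CPU-hours, value 39) — 5 CPU-hours left.
Only 5 CPU-hours remain; take 5/10 of J19 for value 24×5/10 = 12.
Total value = 51.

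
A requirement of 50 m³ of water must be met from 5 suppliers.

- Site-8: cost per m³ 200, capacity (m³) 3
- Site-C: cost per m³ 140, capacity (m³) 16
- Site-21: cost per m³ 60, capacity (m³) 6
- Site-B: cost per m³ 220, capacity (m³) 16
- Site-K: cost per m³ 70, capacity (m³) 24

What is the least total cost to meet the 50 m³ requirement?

Fill from the cheapest supplier first.
Site-21 at 60: take all 6 m³ — 44 still needed.
Site-K (70): use full 24 — 20 m³ to go.
Site-C at 140: take all 16 m³ — 4 still needed.
Site-8 at 200: take all 3 m³ — 1 still needed.
Take 1 from Site-B at 220 to finish.
Cost = 6×60 + 24×70 + 16×140 + 3×200 + 1×220 = 5100.

5100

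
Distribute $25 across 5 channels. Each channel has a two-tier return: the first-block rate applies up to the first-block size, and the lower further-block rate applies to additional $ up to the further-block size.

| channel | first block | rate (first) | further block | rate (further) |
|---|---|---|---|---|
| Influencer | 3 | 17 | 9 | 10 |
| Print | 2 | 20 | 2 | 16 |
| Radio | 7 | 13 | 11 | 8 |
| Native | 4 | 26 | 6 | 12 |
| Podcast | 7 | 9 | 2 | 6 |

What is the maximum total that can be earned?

Rank every tier by rate: Native/T1 26 > Print/T1 20 > Influencer/T1 17 > Print/T2 16 > Radio/T1 13 > Native/T2 12 > Influencer/T2 10 > Podcast/T1 9 > Radio/T2 8 > Podcast/T2 6.
Native T1 at 26: fill all 4 ; 21 left.
Print T1 at 20: fill all 2 ; 19 left.
Influencer/T1 (17): +3 ; 16 left.
Print/T2 (16): +2 ; 14 left.
Radio/T1 (13): +7 ; 7 left.
Fill Native T2 block (6 at 12) ; 1 left.
Influencer T2 at 10: only 1 left, fill 1.
Total = 26×4 + 20×2 + 17×3 + 16×2 + 13×7 + 12×6 + 10×1 = 400.

400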